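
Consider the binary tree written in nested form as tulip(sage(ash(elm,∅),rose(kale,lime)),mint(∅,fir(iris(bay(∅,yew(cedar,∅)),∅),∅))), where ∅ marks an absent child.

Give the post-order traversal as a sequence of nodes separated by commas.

elm, ash, kale, lime, rose, sage, cedar, yew, bay, iris, fir, mint, tulip

Post-order visits the left subtree, then the right subtree, then the node.
At tulip: go left to sage.
  At sage: go left to ash.
    At ash: go left to elm.
      elm is a leaf — visit elm.
    At ash: no right child.
    Visit ash.
  At sage: go right to rose.
    At rose: go left to kale.
      kale is a leaf — visit kale.
    At rose: go right to lime.
      lime is a leaf — visit lime.
    Visit rose.
  Visit sage.
At tulip: go right to mint.
  At mint: no left child.
  At mint: go right to fir.
    At fir: go left to iris.
      At iris: go left to bay.
        At bay: no left child.
        At bay: go right to yew.
          At yew: go left to cedar.
            cedar is a leaf — visit cedar.
          At yew: no right child.
          Visit yew.
        Visit bay.
      At iris: no right child.
      Visit iris.
    At fir: no right child.
    Visit fir.
  Visit mint.
Visit tulip.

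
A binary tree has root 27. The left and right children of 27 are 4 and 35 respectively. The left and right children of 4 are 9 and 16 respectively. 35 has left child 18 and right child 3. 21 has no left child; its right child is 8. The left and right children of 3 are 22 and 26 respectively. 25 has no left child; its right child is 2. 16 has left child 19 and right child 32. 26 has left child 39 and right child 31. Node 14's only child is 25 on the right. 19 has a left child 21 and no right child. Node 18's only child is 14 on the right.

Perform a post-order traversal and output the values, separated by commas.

9, 8, 21, 19, 32, 16, 4, 2, 25, 14, 18, 22, 39, 31, 26, 3, 35, 27

Post-order visits the left subtree, then the right subtree, then the node.
At 27: go left to 4.
  At 4: go left to 9.
    9 is a leaf — visit 9.
  At 4: go right to 16.
    At 16: go left to 19.
      At 19: go left to 21.
        At 21: no left child.
        At 21: go right to 8.
          8 is a leaf — visit 8.
        Visit 21.
      At 19: no right child.
      Visit 19.
    At 16: go right to 32.
      32 is a leaf — visit 32.
    Visit 16.
  Visit 4.
At 27: go right to 35.
  At 35: go left to 18.
    At 18: no left child.
    At 18: go right to 14.
      At 14: no left child.
      At 14: go right to 25.
        At 25: no left child.
        At 25: go right to 2.
          2 is a leaf — visit 2.
        Visit 25.
      Visit 14.
    Visit 18.
  At 35: go right to 3.
    At 3: go left to 22.
      22 is a leaf — visit 22.
    At 3: go right to 26.
      At 26: go left to 39.
        39 is a leaf — visit 39.
      At 26: go right to 31.
        31 is a leaf — visit 31.
      Visit 26.
    Visit 3.
  Visit 35.
Visit 27.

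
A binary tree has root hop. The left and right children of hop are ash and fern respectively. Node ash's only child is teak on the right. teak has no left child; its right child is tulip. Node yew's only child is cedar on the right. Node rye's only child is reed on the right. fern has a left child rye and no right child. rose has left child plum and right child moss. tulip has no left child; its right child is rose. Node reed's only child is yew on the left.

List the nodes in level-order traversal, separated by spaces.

Level-order visits nodes level by level from the root, left to right within each level.
Level 0: hop
Level 1: ash, fern
Level 2: teak, rye
Level 3: tulip, reed
Level 4: rose, yew
Level 5: plum, moss, cedar

hop ash fern teak rye tulip reed rose yew plum moss cedar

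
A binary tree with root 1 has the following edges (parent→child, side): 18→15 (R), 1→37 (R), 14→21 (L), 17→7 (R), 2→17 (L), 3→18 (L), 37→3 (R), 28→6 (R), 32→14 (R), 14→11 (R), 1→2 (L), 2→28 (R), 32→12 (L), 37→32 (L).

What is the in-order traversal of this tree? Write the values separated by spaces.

17 7 2 28 6 1 12 32 21 14 11 37 18 15 3

In-order visits the left subtree, then the node, then the right subtree.
At 1: go left to 2.
  At 2: go left to 17.
    At 17: no left child.
    Visit 17.
    At 17: go right to 7.
      7 is a leaf — visit 7.
  Visit 2.
  At 2: go right to 28.
    At 28: no left child.
    Visit 28.
    At 28: go right to 6.
      6 is a leaf — visit 6.
Visit 1.
At 1: go right to 37.
  At 37: go left to 32.
    At 32: go left to 12.
      12 is a leaf — visit 12.
    Visit 32.
    At 32: go right to 14.
      At 14: go left to 21.
        21 is a leaf — visit 21.
      Visit 14.
      At 14: go right to 11.
        11 is a leaf — visit 11.
  Visit 37.
  At 37: go right to 3.
    At 3: go left to 18.
      At 18: no left child.
      Visit 18.
      At 18: go right to 15.
        15 is a leaf — visit 15.
    Visit 3.
    At 3: no right child.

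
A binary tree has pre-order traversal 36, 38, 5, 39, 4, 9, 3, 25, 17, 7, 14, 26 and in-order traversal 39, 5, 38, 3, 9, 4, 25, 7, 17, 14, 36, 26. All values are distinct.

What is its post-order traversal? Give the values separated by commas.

39, 5, 3, 9, 7, 14, 17, 25, 4, 38, 26, 36

The first element of pre-order is the root; it splits in-order into left and right subtrees.
Root 36: left subtree has 10 nodes {39, 5, 38, 3, 9, 4, 25, 7, 17, 14}, right has 1 {26}.
  Root 38: left subtree has 2 nodes {39, 5}, right has 7 {3, 9, 4, 25, 7, 17, 14}.
    Root 5: left subtree has 1 node {39}, right has 0 { }.
    Root 4: left subtree has 2 nodes {3, 9}, right has 4 {25, 7, 17, 14}.
      Root 9: left subtree has 1 node {3}, right has 0 { }.
      Root 25: left subtree has 0 nodes { }, right has 3 {7, 17, 14}.
        Root 17: left subtree has 1 node {7}, right has 1 {14}.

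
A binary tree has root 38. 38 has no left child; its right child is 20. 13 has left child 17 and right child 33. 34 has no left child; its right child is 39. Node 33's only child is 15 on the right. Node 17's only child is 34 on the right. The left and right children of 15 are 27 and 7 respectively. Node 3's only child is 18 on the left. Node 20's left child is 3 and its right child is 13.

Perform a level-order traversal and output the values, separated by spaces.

Level-order visits nodes level by level from the root, left to right within each level.
Level 0: 38
Level 1: 20
Level 2: 3, 13
Level 3: 18, 17, 33
Level 4: 34, 15
Level 5: 39, 27, 7

38 20 3 13 18 17 33 34 15 39 27 7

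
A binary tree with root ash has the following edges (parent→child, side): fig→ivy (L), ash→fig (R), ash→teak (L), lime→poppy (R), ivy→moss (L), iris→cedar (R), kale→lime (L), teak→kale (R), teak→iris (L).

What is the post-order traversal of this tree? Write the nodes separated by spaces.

Post-order visits the left subtree, then the right subtree, then the node.
At ash: go left to teak.
  At teak: go left to iris.
    At iris: no left child.
    At iris: go right to cedar.
      cedar is a leaf — visit cedar.
    Visit iris.
  At teak: go right to kale.
    At kale: go left to lime.
      At lime: no left child.
      At lime: go right to poppy.
        poppy is a leaf — visit poppy.
      Visit lime.
    At kale: no right child.
    Visit kale.
  Visit teak.
At ash: go right to fig.
  At fig: go left to ivy.
    At ivy: go left to moss.
      moss is a leaf — visit moss.
    At ivy: no right child.
    Visit ivy.
  At fig: no right child.
  Visit fig.
Visit ash.

cedar iris poppy lime kale teak moss ivy fig ash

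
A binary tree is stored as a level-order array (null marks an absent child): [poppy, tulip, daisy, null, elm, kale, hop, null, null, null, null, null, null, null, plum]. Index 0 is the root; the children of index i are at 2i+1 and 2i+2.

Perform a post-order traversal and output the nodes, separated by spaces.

Post-order visits the left subtree, then the right subtree, then the node.
At poppy: go left to tulip.
  At tulip: no left child.
  At tulip: go right to elm.
    elm is a leaf — visit elm.
  Visit tulip.
At poppy: go right to daisy.
  At daisy: go left to kale.
    kale is a leaf — visit kale.
  At daisy: go right to hop.
    At hop: no left child.
    At hop: go right to plum.
      plum is a leaf — visit plum.
    Visit hop.
  Visit daisy.
Visit poppy.

elm tulip kale plum hop daisy poppy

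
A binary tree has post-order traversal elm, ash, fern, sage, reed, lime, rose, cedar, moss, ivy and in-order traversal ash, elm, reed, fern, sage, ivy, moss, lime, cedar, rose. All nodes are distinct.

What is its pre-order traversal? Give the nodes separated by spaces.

The last element of post-order is the root; it splits in-order into left and right subtrees.
Root ivy: left subtree has 5 nodes {ash, elm, reed, fern, sage}, right has 4 {moss, lime, cedar, rose}.
  Root reed: left subtree has 2 nodes {ash, elm}, right has 2 {fern, sage}.
    Root ash: left subtree has 0 nodes { }, right has 1 {elm}.
    Root sage: left subtree has 1 node {fern}, right has 0 { }.
  Root moss: left subtree has 0 nodes { }, right has 3 {lime, cedar, rose}.
    Root cedar: left subtree has 1 node {lime}, right has 1 {rose}.

ivy reed ash elm sage fern moss cedar lime rose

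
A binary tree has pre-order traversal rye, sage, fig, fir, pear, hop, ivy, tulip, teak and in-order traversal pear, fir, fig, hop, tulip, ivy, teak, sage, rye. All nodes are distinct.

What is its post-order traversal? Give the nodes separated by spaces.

The first element of pre-order is the root; it splits in-order into left and right subtrees.
Root rye: left subtree has 8 nodes {pear, fir, fig, hop, tulip, ivy, teak, sage}, right has 0 { }.
  Root sage: left subtree has 7 nodes {pear, fir, fig, hop, tulip, ivy, teak}, right has 0 { }.
    Root fig: left subtree has 2 nodes {pear, fir}, right has 4 {hop, tulip, ivy, teak}.
      Root fir: left subtree has 1 node {pear}, right has 0 { }.
      Root hop: left subtree has 0 nodes { }, right has 3 {tulip, ivy, teak}.
        Root ivy: left subtree has 1 node {tulip}, right has 1 {teak}.

pear fir tulip teak ivy hop fig sage rye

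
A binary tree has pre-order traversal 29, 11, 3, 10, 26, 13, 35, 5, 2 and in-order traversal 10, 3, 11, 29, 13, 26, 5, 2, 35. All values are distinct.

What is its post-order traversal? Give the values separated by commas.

The first element of pre-order is the root; it splits in-order into left and right subtrees.
Root 29: left subtree has 3 nodes {10, 3, 11}, right has 5 {13, 26, 5, 2, 35}.
  Root 11: left subtree has 2 nodes {10, 3}, right has 0 { }.
    Root 3: left subtree has 1 node {10}, right has 0 { }.
  Root 26: left subtree has 1 node {13}, right has 3 {5, 2, 35}.
    Root 35: left subtree has 2 nodes {5, 2}, right has 0 { }.
      Root 5: left subtree has 0 nodes { }, right has 1 {2}.

10, 3, 11, 13, 2, 5, 35, 26, 29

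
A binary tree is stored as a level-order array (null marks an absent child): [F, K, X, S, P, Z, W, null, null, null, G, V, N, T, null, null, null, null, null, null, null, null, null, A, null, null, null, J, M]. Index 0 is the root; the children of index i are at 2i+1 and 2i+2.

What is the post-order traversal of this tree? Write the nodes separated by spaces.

Post-order visits the left subtree, then the right subtree, then the node.
At F: go left to K.
  At K: go left to S.
    S is a leaf — visit S.
  At K: go right to P.
    At P: no left child.
    At P: go right to G.
      G is a leaf — visit G.
    Visit P.
  Visit K.
At F: go right to X.
  At X: go left to Z.
    At Z: go left to V.
      At V: go left to A.
        A is a leaf — visit A.
      At V: no right child.
      Visit V.
    At Z: go right to N.
      N is a leaf — visit N.
    Visit Z.
  At X: go right to W.
    At W: go left to T.
      At T: go left to J.
        J is a leaf — visit J.
      At T: go right to M.
        M is a leaf — visit M.
      Visit T.
    At W: no right child.
    Visit W.
  Visit X.
Visit F.

S G P K A V N Z J M T W X F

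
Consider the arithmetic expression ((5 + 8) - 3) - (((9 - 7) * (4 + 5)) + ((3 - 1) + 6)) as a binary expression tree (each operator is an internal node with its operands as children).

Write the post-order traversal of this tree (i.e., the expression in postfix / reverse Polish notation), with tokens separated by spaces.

5 8 + 3 - 9 7 - 4 5 + * 3 1 - 6 + + -

Post-order on an expression tree gives postfix notation: for each operator, emit left operand, right operand, then the operator.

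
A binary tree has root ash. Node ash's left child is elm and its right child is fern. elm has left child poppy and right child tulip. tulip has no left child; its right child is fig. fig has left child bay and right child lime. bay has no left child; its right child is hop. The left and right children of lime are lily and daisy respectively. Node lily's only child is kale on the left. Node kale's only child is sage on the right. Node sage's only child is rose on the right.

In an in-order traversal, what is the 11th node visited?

In-order visits the left subtree, then the node, then the right subtree.
At ash: go left to elm.
  At elm: go left to poppy.
    poppy is a leaf — visit poppy.
  Visit elm.
  At elm: go right to tulip.
    At tulip: no left child.
    Visit tulip.
    At tulip: go right to fig.
      At fig: go left to bay.
        At bay: no left child.
        Visit bay.
        At bay: go right to hop.
          hop is a leaf — visit hop.
      Visit fig.
      At fig: go right to lime.
        At lime: go left to lily.
          At lily: go left to kale.
            At kale: no left child.
            Visit kale.
            At kale: go right to sage.
              At sage: no left child.
              Visit sage.
              At sage: go right to rose.
                rose is a leaf — visit rose.
          Visit lily.
          At lily: no right child.
        Visit lime.
        At lime: go right to daisy.
          daisy is a leaf — visit daisy.
Visit ash.
At ash: go right to fern.
  fern is a leaf — visit fern.
Full in-order sequence: poppy, elm, tulip, bay, hop, fig, kale, sage, rose, lily, lime, daisy, ash, fern.

lime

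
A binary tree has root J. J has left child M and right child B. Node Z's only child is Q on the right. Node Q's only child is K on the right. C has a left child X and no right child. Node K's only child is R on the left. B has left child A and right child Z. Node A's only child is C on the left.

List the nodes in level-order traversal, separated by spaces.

Level-order visits nodes level by level from the root, left to right within each level.
Level 0: J
Level 1: M, B
Level 2: A, Z
Level 3: C, Q
Level 4: X, K
Level 5: R

J M B A Z C Q X K R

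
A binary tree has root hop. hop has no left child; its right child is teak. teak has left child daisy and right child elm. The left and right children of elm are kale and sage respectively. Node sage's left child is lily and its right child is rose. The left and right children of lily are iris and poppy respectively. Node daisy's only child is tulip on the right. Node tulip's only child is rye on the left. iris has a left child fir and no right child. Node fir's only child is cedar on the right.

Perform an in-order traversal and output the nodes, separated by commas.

In-order visits the left subtree, then the node, then the right subtree.
At hop: no left child.
Visit hop.
At hop: go right to teak.
  At teak: go left to daisy.
    At daisy: no left child.
    Visit daisy.
    At daisy: go right to tulip.
      At tulip: go left to rye.
        rye is a leaf — visit rye.
      Visit tulip.
      At tulip: no right child.
  Visit teak.
  At teak: go right to elm.
    At elm: go left to kale.
      kale is a leaf — visit kale.
    Visit elm.
    At elm: go right to sage.
      At sage: go left to lily.
        At lily: go left to iris.
          At iris: go left to fir.
            At fir: no left child.
            Visit fir.
            At fir: go right to cedar.
              cedar is a leaf — visit cedar.
          Visit iris.
          At iris: no right child.
        Visit lily.
        At lily: go right to poppy.
          poppy is a leaf — visit poppy.
      Visit sage.
      At sage: go right to rose.
        rose is a leaf — visit rose.

hop, daisy, rye, tulip, teak, kale, elm, fir, cedar, iris, lily, poppy, sage, rose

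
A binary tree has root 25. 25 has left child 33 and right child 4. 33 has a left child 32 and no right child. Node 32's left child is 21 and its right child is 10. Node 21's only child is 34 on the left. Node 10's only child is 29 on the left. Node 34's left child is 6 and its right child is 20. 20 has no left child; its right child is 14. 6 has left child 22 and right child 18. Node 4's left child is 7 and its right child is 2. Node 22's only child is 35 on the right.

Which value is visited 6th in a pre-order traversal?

Pre-order visits the node, then its left subtree, then its right subtree.
Visit 25.
At 25: go left to 33.
  Visit 33.
  At 33: go left to 32.
    Visit 32.
    At 32: go left to 21.
      Visit 21.
      At 21: go left to 34.
        Visit 34.
        At 34: go left to 6.
          Visit 6.
          At 6: go left to 22.
            Visit 22.
            At 22: no left child.
            At 22: go right to 35.
              35 is a leaf — visit 35.
          At 6: go right to 18.
            18 is a leaf — visit 18.
        At 34: go right to 20.
          Visit 20.
          At 20: no left child.
          At 20: go right to 14.
            14 is a leaf — visit 14.
      At 21: no right child.
    At 32: go right to 10.
      Visit 10.
      At 10: go left to 29.
        29 is a leaf — visit 29.
      At 10: no right child.
  At 33: no right child.
At 25: go right to 4.
  Visit 4.
  At 4: go left to 7.
    7 is a leaf — visit 7.
  At 4: go right to 2.
    2 is a leaf — visit 2.
Full pre-order sequence: 25, 33, 32, 21, 34, 6, 22, 35, 18, 20, 14, 10, 29, 4, 7, 2.

6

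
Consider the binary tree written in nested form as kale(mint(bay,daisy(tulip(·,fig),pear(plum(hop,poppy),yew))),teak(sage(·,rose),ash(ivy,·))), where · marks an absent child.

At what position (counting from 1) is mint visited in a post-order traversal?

10

Post-order visits the left subtree, then the right subtree, then the node.
At kale: go left to mint.
  At mint: go left to bay.
    bay is a leaf — visit bay.
  At mint: go right to daisy.
    At daisy: go left to tulip.
      At tulip: no left child.
      At tulip: go right to fig.
        fig is a leaf — visit fig.
      Visit tulip.
    At daisy: go right to pear.
      At pear: go left to plum.
        At plum: go left to hop.
          hop is a leaf — visit hop.
        At plum: go right to poppy.
          poppy is a leaf — visit poppy.
        Visit plum.
      At pear: go right to yew.
        yew is a leaf — visit yew.
      Visit pear.
    Visit daisy.
  Visit mint.
At kale: go right to teak.
  At teak: go left to sage.
    At sage: no left child.
    At sage: go right to rose.
      rose is a leaf — visit rose.
    Visit sage.
  At teak: go right to ash.
    At ash: go left to ivy.
      ivy is a leaf — visit ivy.
    At ash: no right child.
    Visit ash.
  Visit teak.
Visit kale.
Full post-order sequence: bay, fig, tulip, hop, poppy, plum, yew, pear, daisy, mint, rose, sage, ivy, ash, teak, kale.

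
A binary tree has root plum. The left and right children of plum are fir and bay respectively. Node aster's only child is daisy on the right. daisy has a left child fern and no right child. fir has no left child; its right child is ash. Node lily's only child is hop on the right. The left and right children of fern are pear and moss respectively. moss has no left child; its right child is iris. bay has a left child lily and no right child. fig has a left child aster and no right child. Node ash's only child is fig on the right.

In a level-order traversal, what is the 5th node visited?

Level-order visits nodes level by level from the root, left to right within each level.
Level 0: plum
Level 1: fir, bay
Level 2: ash, lily
Level 3: fig, hop
Level 4: aster
Level 5: daisy
Level 6: fern
Level 7: pear, moss
Level 8: iris
Full level-order sequence: plum, fir, bay, ash, lily, fig, hop, aster, daisy, fern, pear, moss, iris.

lily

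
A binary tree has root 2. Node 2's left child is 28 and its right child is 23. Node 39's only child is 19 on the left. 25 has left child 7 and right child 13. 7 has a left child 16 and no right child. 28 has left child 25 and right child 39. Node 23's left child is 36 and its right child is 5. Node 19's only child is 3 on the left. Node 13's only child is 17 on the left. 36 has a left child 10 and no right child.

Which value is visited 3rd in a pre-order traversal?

25

Pre-order visits the node, then its left subtree, then its right subtree.
Visit 2.
At 2: go left to 28.
  Visit 28.
  At 28: go left to 25.
    Visit 25.
    At 25: go left to 7.
      Visit 7.
      At 7: go left to 16.
        16 is a leaf — visit 16.
      At 7: no right child.
    At 25: go right to 13.
      Visit 13.
      At 13: go left to 17.
        17 is a leaf — visit 17.
      At 13: no right child.
  At 28: go right to 39.
    Visit 39.
    At 39: go left to 19.
      Visit 19.
      At 19: go left to 3.
        3 is a leaf — visit 3.
      At 19: no right child.
    At 39: no right child.
At 2: go right to 23.
  Visit 23.
  At 23: go left to 36.
    Visit 36.
    At 36: go left to 10.
      10 is a leaf — visit 10.
    At 36: no right child.
  At 23: go right to 5.
    5 is a leaf — visit 5.
Full pre-order sequence: 2, 28, 25, 7, 16, 13, 17, 39, 19, 3, 23, 36, 10, 5.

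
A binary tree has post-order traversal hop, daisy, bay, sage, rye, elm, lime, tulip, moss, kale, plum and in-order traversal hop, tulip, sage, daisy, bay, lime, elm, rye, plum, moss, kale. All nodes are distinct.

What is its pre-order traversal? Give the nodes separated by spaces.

The last element of post-order is the root; it splits in-order into left and right subtrees.
Root plum: left subtree has 8 nodes {hop, tulip, sage, daisy, bay, lime, elm, rye}, right has 2 {moss, kale}.
  Root tulip: left subtree has 1 node {hop}, right has 6 {sage, daisy, bay, lime, elm, rye}.
    Root lime: left subtree has 3 nodes {sage, daisy, bay}, right has 2 {elm, rye}.
      Root sage: left subtree has 0 nodes { }, right has 2 {daisy, bay}.
        Root bay: left subtree has 1 node {daisy}, right has 0 { }.
      Root elm: left subtree has 0 nodes { }, right has 1 {rye}.
  Root kale: left subtree has 1 node {moss}, right has 0 { }.

plum tulip hop lime sage bay daisy elm rye kale moss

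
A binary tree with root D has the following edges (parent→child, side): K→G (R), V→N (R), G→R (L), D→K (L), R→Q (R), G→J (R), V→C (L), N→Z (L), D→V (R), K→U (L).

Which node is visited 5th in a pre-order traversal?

R

Pre-order visits the node, then its left subtree, then its right subtree.
Visit D.
At D: go left to K.
  Visit K.
  At K: go left to U.
    U is a leaf — visit U.
  At K: go right to G.
    Visit G.
    At G: go left to R.
      Visit R.
      At R: no left child.
      At R: go right to Q.
        Q is a leaf — visit Q.
    At G: go right to J.
      J is a leaf — visit J.
At D: go right to V.
  Visit V.
  At V: go left to C.
    C is a leaf — visit C.
  At V: go right to N.
    Visit N.
    At N: go left to Z.
      Z is a leaf — visit Z.
    At N: no right child.
Full pre-order sequence: D, K, U, G, R, Q, J, V, C, N, Z.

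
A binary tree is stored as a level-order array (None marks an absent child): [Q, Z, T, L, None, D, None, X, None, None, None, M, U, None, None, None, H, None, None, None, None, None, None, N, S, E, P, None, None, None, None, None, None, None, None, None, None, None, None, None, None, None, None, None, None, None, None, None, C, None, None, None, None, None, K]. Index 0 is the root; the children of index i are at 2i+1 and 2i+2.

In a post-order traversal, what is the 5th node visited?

C

Post-order visits the left subtree, then the right subtree, then the node.
At Q: go left to Z.
  At Z: go left to L.
    At L: go left to X.
      At X: no left child.
      At X: go right to H.
        H is a leaf — visit H.
      Visit X.
    At L: no right child.
    Visit L.
  At Z: no right child.
  Visit Z.
At Q: go right to T.
  At T: go left to D.
    At D: go left to M.
      At M: go left to N.
        At N: no left child.
        At N: go right to C.
          C is a leaf — visit C.
        Visit N.
      At M: go right to S.
        S is a leaf — visit S.
      Visit M.
    At D: go right to U.
      At U: go left to E.
        E is a leaf — visit E.
      At U: go right to P.
        At P: no left child.
        At P: go right to K.
          K is a leaf — visit K.
        Visit P.
      Visit U.
    Visit D.
  At T: no right child.
  Visit T.
Visit Q.
Full post-order sequence: H, X, L, Z, C, N, S, M, E, K, P, U, D, T, Q.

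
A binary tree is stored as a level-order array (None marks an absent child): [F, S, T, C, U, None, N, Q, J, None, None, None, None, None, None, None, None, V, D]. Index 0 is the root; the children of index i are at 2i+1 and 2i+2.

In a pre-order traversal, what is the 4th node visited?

Pre-order visits the node, then its left subtree, then its right subtree.
Visit F.
At F: go left to S.
  Visit S.
  At S: go left to C.
    Visit C.
    At C: go left to Q.
      Q is a leaf — visit Q.
    At C: go right to J.
      Visit J.
      At J: go left to V.
        V is a leaf — visit V.
      At J: go right to D.
        D is a leaf — visit D.
  At S: go right to U.
    U is a leaf — visit U.
At F: go right to T.
  Visit T.
  At T: no left child.
  At T: go right to N.
    N is a leaf — visit N.
Full pre-order sequence: F, S, C, Q, J, V, D, U, T, N.

Q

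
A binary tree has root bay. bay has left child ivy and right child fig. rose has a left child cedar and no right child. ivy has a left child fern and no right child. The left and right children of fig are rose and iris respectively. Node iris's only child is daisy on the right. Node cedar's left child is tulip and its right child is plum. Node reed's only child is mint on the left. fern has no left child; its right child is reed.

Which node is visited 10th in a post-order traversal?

iris

Post-order visits the left subtree, then the right subtree, then the node.
At bay: go left to ivy.
  At ivy: go left to fern.
    At fern: no left child.
    At fern: go right to reed.
      At reed: go left to mint.
        mint is a leaf — visit mint.
      At reed: no right child.
      Visit reed.
    Visit fern.
  At ivy: no right child.
  Visit ivy.
At bay: go right to fig.
  At fig: go left to rose.
    At rose: go left to cedar.
      At cedar: go left to tulip.
        tulip is a leaf — visit tulip.
      At cedar: go right to plum.
        plum is a leaf — visit plum.
      Visit cedar.
    At rose: no right child.
    Visit rose.
  At fig: go right to iris.
    At iris: no left child.
    At iris: go right to daisy.
      daisy is a leaf — visit daisy.
    Visit iris.
  Visit fig.
Visit bay.
Full post-order sequence: mint, reed, fern, ivy, tulip, plum, cedar, rose, daisy, iris, fig, bay.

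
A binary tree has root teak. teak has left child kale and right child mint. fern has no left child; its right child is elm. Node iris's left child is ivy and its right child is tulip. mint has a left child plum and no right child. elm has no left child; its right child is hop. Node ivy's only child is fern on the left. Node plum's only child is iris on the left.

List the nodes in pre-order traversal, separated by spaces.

teak kale mint plum iris ivy fern elm hop tulip

Pre-order visits the node, then its left subtree, then its right subtree.
Visit teak.
At teak: go left to kale.
  kale is a leaf — visit kale.
At teak: go right to mint.
  Visit mint.
  At mint: go left to plum.
    Visit plum.
    At plum: go left to iris.
      Visit iris.
      At iris: go left to ivy.
        Visit ivy.
        At ivy: go left to fern.
          Visit fern.
          At fern: no left child.
          At fern: go right to elm.
            Visit elm.
            At elm: no left child.
            At elm: go right to hop.
              hop is a leaf — visit hop.
        At ivy: no right child.
      At iris: go right to tulip.
        tulip is a leaf — visit tulip.
    At plum: no right child.
  At mint: no right child.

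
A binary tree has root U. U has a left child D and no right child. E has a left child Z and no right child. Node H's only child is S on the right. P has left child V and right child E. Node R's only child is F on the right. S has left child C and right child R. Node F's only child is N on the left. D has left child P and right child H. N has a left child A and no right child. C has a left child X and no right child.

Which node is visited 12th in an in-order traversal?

In-order visits the left subtree, then the node, then the right subtree.
At U: go left to D.
  At D: go left to P.
    At P: go left to V.
      V is a leaf — visit V.
    Visit P.
    At P: go right to E.
      At E: go left to Z.
        Z is a leaf — visit Z.
      Visit E.
      At E: no right child.
  Visit D.
  At D: go right to H.
    At H: no left child.
    Visit H.
    At H: go right to S.
      At S: go left to C.
        At C: go left to X.
          X is a leaf — visit X.
        Visit C.
        At C: no right child.
      Visit S.
      At S: go right to R.
        At R: no left child.
        Visit R.
        At R: go right to F.
          At F: go left to N.
            At N: go left to A.
              A is a leaf — visit A.
            Visit N.
            At N: no right child.
          Visit F.
          At F: no right child.
Visit U.
At U: no right child.
Full in-order sequence: V, P, Z, E, D, H, X, C, S, R, A, N, F, U.

N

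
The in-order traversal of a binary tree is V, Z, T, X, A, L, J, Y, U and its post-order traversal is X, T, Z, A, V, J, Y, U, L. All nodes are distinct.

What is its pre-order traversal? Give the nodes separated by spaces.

The last element of post-order is the root; it splits in-order into left and right subtrees.
Root L: left subtree has 5 nodes {V, Z, T, X, A}, right has 3 {J, Y, U}.
  Root V: left subtree has 0 nodes { }, right has 4 {Z, T, X, A}.
    Root A: left subtree has 3 nodes {Z, T, X}, right has 0 { }.
      Root Z: left subtree has 0 nodes { }, right has 2 {T, X}.
        Root T: left subtree has 0 nodes { }, right has 1 {X}.
  Root U: left subtree has 2 nodes {J, Y}, right has 0 { }.
    Root Y: left subtree has 1 node {J}, right has 0 { }.

L V A Z T X U Y J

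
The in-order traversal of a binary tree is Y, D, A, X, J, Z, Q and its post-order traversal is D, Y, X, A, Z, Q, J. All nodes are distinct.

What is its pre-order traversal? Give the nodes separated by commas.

The last element of post-order is the root; it splits in-order into left and right subtrees.
Root J: left subtree has 4 nodes {Y, D, A, X}, right has 2 {Z, Q}.
  Root A: left subtree has 2 nodes {Y, D}, right has 1 {X}.
    Root Y: left subtree has 0 nodes { }, right has 1 {D}.
  Root Q: left subtree has 1 node {Z}, right has 0 { }.

J, A, Y, D, X, Q, Z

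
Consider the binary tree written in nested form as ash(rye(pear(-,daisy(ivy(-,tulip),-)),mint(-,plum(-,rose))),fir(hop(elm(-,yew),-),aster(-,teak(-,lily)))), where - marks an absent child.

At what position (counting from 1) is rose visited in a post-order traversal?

5

Post-order visits the left subtree, then the right subtree, then the node.
At ash: go left to rye.
  At rye: go left to pear.
    At pear: no left child.
    At pear: go right to daisy.
      At daisy: go left to ivy.
        At ivy: no left child.
        At ivy: go right to tulip.
          tulip is a leaf — visit tulip.
        Visit ivy.
      At daisy: no right child.
      Visit daisy.
    Visit pear.
  At rye: go right to mint.
    At mint: no left child.
    At mint: go right to plum.
      At plum: no left child.
      At plum: go right to rose.
        rose is a leaf — visit rose.
      Visit plum.
    Visit mint.
  Visit rye.
At ash: go right to fir.
  At fir: go left to hop.
    At hop: go left to elm.
      At elm: no left child.
      At elm: go right to yew.
        yew is a leaf — visit yew.
      Visit elm.
    At hop: no right child.
    Visit hop.
  At fir: go right to aster.
    At aster: no left child.
    At aster: go right to teak.
      At teak: no left child.
      At teak: go right to lily.
        lily is a leaf — visit lily.
      Visit teak.
    Visit aster.
  Visit fir.
Visit ash.
Full post-order sequence: tulip, ivy, daisy, pear, rose, plum, mint, rye, yew, elm, hop, lily, teak, aster, fir, ash.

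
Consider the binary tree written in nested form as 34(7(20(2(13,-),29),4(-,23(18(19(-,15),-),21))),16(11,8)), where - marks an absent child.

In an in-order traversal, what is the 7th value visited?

In-order visits the left subtree, then the node, then the right subtree.
At 34: go left to 7.
  At 7: go left to 20.
    At 20: go left to 2.
      At 2: go left to 13.
        13 is a leaf — visit 13.
      Visit 2.
      At 2: no right child.
    Visit 20.
    At 20: go right to 29.
      29 is a leaf — visit 29.
  Visit 7.
  At 7: go right to 4.
    At 4: no left child.
    Visit 4.
    At 4: go right to 23.
      At 23: go left to 18.
        At 18: go left to 19.
          At 19: no left child.
          Visit 19.
          At 19: go right to 15.
            15 is a leaf — visit 15.
        Visit 18.
        At 18: no right child.
      Visit 23.
      At 23: go right to 21.
        21 is a leaf — visit 21.
Visit 34.
At 34: go right to 16.
  At 16: go left to 11.
    11 is a leaf — visit 11.
  Visit 16.
  At 16: go right to 8.
    8 is a leaf — visit 8.
Full in-order sequence: 13, 2, 20, 29, 7, 4, 19, 15, 18, 23, 21, 34, 11, 16, 8.

19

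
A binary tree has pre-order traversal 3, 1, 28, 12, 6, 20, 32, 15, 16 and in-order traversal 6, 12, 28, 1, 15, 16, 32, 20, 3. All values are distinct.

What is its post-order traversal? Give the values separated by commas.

6, 12, 28, 16, 15, 32, 20, 1, 3

The first element of pre-order is the root; it splits in-order into left and right subtrees.
Root 3: left subtree has 8 nodes {6, 12, 28, 1, 15, 16, 32, 20}, right has 0 { }.
  Root 1: left subtree has 3 nodes {6, 12, 28}, right has 4 {15, 16, 32, 20}.
    Root 28: left subtree has 2 nodes {6, 12}, right has 0 { }.
      Root 12: left subtree has 1 node {6}, right has 0 { }.
    Root 20: left subtree has 3 nodes {15, 16, 32}, right has 0 { }.
      Root 32: left subtree has 2 nodes {15, 16}, right has 0 { }.
        Root 15: left subtree has 0 nodes { }, right has 1 {16}.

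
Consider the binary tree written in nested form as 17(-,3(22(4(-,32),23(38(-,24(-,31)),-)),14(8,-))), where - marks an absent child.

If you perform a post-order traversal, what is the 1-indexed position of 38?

5

Post-order visits the left subtree, then the right subtree, then the node.
At 17: no left child.
At 17: go right to 3.
  At 3: go left to 22.
    At 22: go left to 4.
      At 4: no left child.
      At 4: go right to 32.
        32 is a leaf — visit 32.
      Visit 4.
    At 22: go right to 23.
      At 23: go left to 38.
        At 38: no left child.
        At 38: go right to 24.
          At 24: no left child.
          At 24: go right to 31.
            31 is a leaf — visit 31.
          Visit 24.
        Visit 38.
      At 23: no right child.
      Visit 23.
    Visit 22.
  At 3: go right to 14.
    At 14: go left to 8.
      8 is a leaf — visit 8.
    At 14: no right child.
    Visit 14.
  Visit 3.
Visit 17.
Full post-order sequence: 32, 4, 31, 24, 38, 23, 22, 8, 14, 3, 17.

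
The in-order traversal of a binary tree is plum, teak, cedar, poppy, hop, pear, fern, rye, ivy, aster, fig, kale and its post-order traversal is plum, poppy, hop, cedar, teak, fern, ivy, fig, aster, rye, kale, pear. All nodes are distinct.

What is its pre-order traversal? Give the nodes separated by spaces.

pear teak plum cedar hop poppy kale rye fern aster ivy fig

The last element of post-order is the root; it splits in-order into left and right subtrees.
Root pear: left subtree has 5 nodes {plum, teak, cedar, poppy, hop}, right has 6 {fern, rye, ivy, aster, fig, kale}.
  Root teak: left subtree has 1 node {plum}, right has 3 {cedar, poppy, hop}.
    Root cedar: left subtree has 0 nodes { }, right has 2 {poppy, hop}.
      Root hop: left subtree has 1 node {poppy}, right has 0 { }.
  Root kale: left subtree has 5 nodes {fern, rye, ivy, aster, fig}, right has 0 { }.
    Root rye: left subtree has 1 node {fern}, right has 3 {ivy, aster, fig}.
      Root aster: left subtree has 1 node {ivy}, right has 1 {fig}.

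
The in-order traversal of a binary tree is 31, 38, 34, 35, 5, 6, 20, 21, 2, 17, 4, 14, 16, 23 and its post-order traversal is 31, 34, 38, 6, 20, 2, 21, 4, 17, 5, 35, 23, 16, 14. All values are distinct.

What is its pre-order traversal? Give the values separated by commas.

14, 35, 38, 31, 34, 5, 17, 21, 20, 6, 2, 4, 16, 23

The last element of post-order is the root; it splits in-order into left and right subtrees.
Root 14: left subtree has 11 nodes {31, 38, 34, 35, 5, 6, 20, 21, 2, 17, 4}, right has 2 {16, 23}.
  Root 35: left subtree has 3 nodes {31, 38, 34}, right has 7 {5, 6, 20, 21, 2, 17, 4}.
    Root 38: left subtree has 1 node {31}, right has 1 {34}.
    Root 5: left subtree has 0 nodes { }, right has 6 {6, 20, 21, 2, 17, 4}.
      Root 17: left subtree has 4 nodes {6, 20, 21, 2}, right has 1 {4}.
        Root 21: left subtree has 2 nodes {6, 20}, right has 1 {2}.
          Root 20: left subtree has 1 node {6}, right has 0 { }.
  Root 16: left subtree has 0 nodes { }, right has 1 {23}.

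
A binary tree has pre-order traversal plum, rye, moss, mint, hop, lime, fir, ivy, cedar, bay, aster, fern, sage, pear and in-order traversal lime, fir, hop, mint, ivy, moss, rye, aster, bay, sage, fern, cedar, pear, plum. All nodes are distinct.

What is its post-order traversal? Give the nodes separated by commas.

The first element of pre-order is the root; it splits in-order into left and right subtrees.
Root plum: left subtree has 13 nodes {lime, fir, hop, mint, ivy, moss, rye, aster, bay, sage, fern, cedar, pear}, right has 0 { }.
  Root rye: left subtree has 6 nodes {lime, fir, hop, mint, ivy, moss}, right has 6 {aster, bay, sage, fern, cedar, pear}.
    Root moss: left subtree has 5 nodes {lime, fir, hop, mint, ivy}, right has 0 { }.
      Root mint: left subtree has 3 nodes {lime, fir, hop}, right has 1 {ivy}.
        Root hop: left subtree has 2 nodes {lime, fir}, right has 0 { }.
          Root lime: left subtree has 0 nodes { }, right has 1 {fir}.
    Root cedar: left subtree has 4 nodes {aster, bay, sage, fern}, right has 1 {pear}.
      Root bay: left subtree has 1 node {aster}, right has 2 {sage, fern}.
        Root fern: left subtree has 1 node {sage}, right has 0 { }.

fir, lime, hop, ivy, mint, moss, aster, sage, fern, bay, pear, cedar, rye, plum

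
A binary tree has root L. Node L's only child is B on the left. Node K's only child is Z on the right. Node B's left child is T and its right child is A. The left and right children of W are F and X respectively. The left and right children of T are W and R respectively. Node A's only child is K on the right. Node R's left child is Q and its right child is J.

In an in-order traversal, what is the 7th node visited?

J

In-order visits the left subtree, then the node, then the right subtree.
At L: go left to B.
  At B: go left to T.
    At T: go left to W.
      At W: go left to F.
        F is a leaf — visit F.
      Visit W.
      At W: go right to X.
        X is a leaf — visit X.
    Visit T.
    At T: go right to R.
      At R: go left to Q.
        Q is a leaf — visit Q.
      Visit R.
      At R: go right to J.
        J is a leaf — visit J.
  Visit B.
  At B: go right to A.
    At A: no left child.
    Visit A.
    At A: go right to K.
      At K: no left child.
      Visit K.
      At K: go right to Z.
        Z is a leaf — visit Z.
Visit L.
At L: no right child.
Full in-order sequence: F, W, X, T, Q, R, J, B, A, K, Z, L.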